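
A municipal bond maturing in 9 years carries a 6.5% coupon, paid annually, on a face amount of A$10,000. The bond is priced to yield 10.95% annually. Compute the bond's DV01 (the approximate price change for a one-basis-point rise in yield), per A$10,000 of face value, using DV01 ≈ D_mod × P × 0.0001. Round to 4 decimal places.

A$4.5872

Periodic yield y = 0.1095.
  t   CF        PV=CF/(1+0.1095)^t    t·PV
  1       650.00       585.8495       585.8495
  2       650.00       528.0302     1,056.0604
  3       650.00       475.9172     1,427.7517
  4       650.00       428.9475     1,715.7900
  5       650.00       386.6133     1,933.0666
  6       650.00       348.4573     2,090.7436
  7       650.00       314.0669     2,198.4685
  8       650.00       283.0707     2,264.5655
  9    10,650.00     4,180.2653    37,622.3880
  Σ                  7,531.2179    50,894.6838
P = 7,531.2179; D_Mac = 6.75783 yrs; D_mod = 6.09088 yrs.
DV01 ≈ 6.09088 × 7,531.2179 × 0.0001 = 4.587173.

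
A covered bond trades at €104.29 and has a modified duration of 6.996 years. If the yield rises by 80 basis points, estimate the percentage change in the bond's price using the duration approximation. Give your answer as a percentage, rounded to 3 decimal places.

Duration approximation: ΔP/P ≈ -D_mod · Δy = -6.996 × (+0.008) = -0.055968.
As a percentage: -5.5968%.

-5.597%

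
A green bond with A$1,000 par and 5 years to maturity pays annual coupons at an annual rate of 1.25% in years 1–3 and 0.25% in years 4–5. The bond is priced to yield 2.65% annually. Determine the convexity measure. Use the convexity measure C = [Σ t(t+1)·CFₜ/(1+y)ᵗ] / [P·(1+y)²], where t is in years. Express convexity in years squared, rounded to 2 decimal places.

With y = 0.0265:
  t   CF        PV=CF/(1+0.0265)^t    t·PV        t(t+1)·PV
  1        12.50        12.1773        12.1773          24.3546
  2        12.50        11.8629        23.7259          71.1776
  3        12.50        11.5567        34.6700         138.6802
  4         2.50         2.2517         9.0067          45.0333
  5     1,002.50       879.6089     4,398.0445      26,388.2669
  Σ                    917.4575     4,477.6244      26,667.5126
P = 917.4575.
Convexity = Σ t(t+1)·PV / [P·(1+y)²] = 26,667.5126 / (917.4575 × 1.053702) = 27.58536.

27.59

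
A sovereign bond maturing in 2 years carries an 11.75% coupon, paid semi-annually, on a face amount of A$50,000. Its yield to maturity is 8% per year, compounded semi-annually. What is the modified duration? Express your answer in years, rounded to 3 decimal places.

Periodic yield y = 0.04. First find Macaulay duration:
  t   CF        PV=CF/(1+0.04)^t    t·PV
  1     2,937.50     2,824.5192     2,824.5192
  2     2,937.50     2,715.8839     5,431.7678
  3     2,937.50     2,611.4268     7,834.2804
  4    52,937.50    45,251.1969   181,004.7875
  Σ                 53,403.0268   197,095.3548
P = 53,403.0268; Macaulay duration = 197,095.3548 / 53,403.0268 = 3.69072 half-year periods = 1.84536 years.
Modified duration = D_Mac / (1 + y) = 1.84536 / 1.04 = 1.77438 years.

1.774 years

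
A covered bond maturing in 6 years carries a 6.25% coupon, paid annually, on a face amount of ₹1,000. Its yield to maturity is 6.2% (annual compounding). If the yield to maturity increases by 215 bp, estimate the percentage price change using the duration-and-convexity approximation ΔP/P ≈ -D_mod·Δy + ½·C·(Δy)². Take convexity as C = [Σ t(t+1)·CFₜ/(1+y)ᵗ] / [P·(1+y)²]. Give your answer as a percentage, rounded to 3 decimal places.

With y = 0.062:
  t   CF        PV=CF/(1+0.062)^t    t·PV        t(t+1)·PV
  1        62.50        58.8512        58.8512         117.7024
  2        62.50        55.4155       110.8309         332.4928
  3        62.50        52.1803       156.5409         626.1634
  4        62.50        49.1340       196.5359         982.6796
  5        62.50        46.2655       231.3276       1,387.9656
  6     1,062.50       740.5968     4,443.5809      31,105.0661
  Σ                  1,002.4433     5,197.6674      34,552.0700
P = 1,002.4433; D_Mac = 5.18500 yrs; D_mod = 4.88230 yrs; C = 30.56084.
Duration effect: -4.88230 × (+0.0215) = -0.104969
Convexity effect: 0.5 × 30.56084 × (0.0215)² = +0.0070634
ΔP/P ≈ -0.104969 + 0.0070634 = -0.097906 = -9.7906%.

-9.791%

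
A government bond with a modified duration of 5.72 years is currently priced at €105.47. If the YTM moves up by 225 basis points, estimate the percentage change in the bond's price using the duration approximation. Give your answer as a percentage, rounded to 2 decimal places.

-12.87%

Duration approximation: ΔP/P ≈ -D_mod · Δy = -5.72 × (+0.0225) = -0.128700.
As a percentage: -12.8700%.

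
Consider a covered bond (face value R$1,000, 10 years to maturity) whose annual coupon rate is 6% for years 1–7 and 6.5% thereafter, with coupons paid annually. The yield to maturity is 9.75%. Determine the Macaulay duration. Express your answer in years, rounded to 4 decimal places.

Periodic yield y = 0.0975. Discount each cash flow and weight by its year:
  t   CF        PV=CF/(1+0.0975)^t    t·PV
  1        60.00        54.6697        54.6697
  2        60.00        49.8129        99.6259
  3        60.00        45.3876       136.1629
  4        60.00        41.3555       165.4219
  5        60.00        37.6815       188.4077
  6        60.00        34.3340       206.0038
  7        60.00        31.2838       218.9866
  8        65.00        30.8800       247.0399
  9        65.00        28.1367       253.2300
  10    1,065.00       420.0532     4,200.5322
  Σ                    773.5950     5,770.0807
Price P = Σ PV = 773.5950.
Macaulay duration = Σ(t·PV) / P = 5,770.0807 / 773.5950 = 7.45879 years.

7.4588 years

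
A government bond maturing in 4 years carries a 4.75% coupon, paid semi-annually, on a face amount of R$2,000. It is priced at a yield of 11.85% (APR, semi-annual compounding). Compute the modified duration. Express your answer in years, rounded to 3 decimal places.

3.436 years

Periodic yield y = 0.05925. First find Macaulay duration:
  t   CF        PV=CF/(1+0.05925)^t    t·PV
  1        47.50        44.8430        44.8430
  2        47.50        42.3347        84.6694
  3        47.50        39.9667       119.9001
  4        47.50        37.7311       150.9245
  5        47.50        35.6206       178.1030
  6        47.50        33.6281       201.7688
  7        47.50        31.7471       222.2298
  8     2,047.50     1,291.9215    10,335.3721
  Σ                  1,557.7929    11,337.8108
P = 1,557.7929; Macaulay duration = 11,337.8108 / 1,557.7929 = 7.27812 half-year periods = 3.63906 years.
Modified duration = D_Mac / (1 + y) = 3.63906 / 1.05925 = 3.43551 years.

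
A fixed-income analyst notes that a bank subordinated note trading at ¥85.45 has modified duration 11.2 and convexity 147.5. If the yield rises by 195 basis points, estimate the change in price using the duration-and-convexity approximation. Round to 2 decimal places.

Duration effect: -D_mod·Δy = -11.2 × (+0.0195) = -0.218400
Convexity effect: ½·C·(Δy)² = 0.5 × 147.5 × (0.0195)² = +0.0280434375
ΔP/P ≈ -0.218400 + 0.0280434375 = -0.1903565625
ΔP ≈ 85.45 × (-0.1903565625) = -16.265968265625.

-¥16.27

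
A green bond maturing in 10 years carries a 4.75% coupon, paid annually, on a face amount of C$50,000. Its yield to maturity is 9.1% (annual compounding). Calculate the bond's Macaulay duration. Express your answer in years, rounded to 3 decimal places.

Periodic yield y = 0.091. Discount each cash flow and weight by its year:
  t   CF        PV=CF/(1+0.091)^t    t·PV
  1     2,375.00     2,176.9019     2,176.9019
  2     2,375.00     1,995.3272     3,990.6543
  3     2,375.00     1,828.8975     5,486.6924
  4     2,375.00     1,676.3497     6,705.3987
  5     2,375.00     1,536.5258     7,682.6291
  6     2,375.00     1,408.3646     8,450.1878
  7     2,375.00     1,290.8933     9,036.2534
  8     2,375.00     1,183.2203     9,465.7623
  9     2,375.00     1,084.5282     9,760.7540
  10   52,375.00    21,921.8161   219,218.1610
  Σ                 36,102.8246   281,973.3949
Price P = Σ PV = 36,102.8246.
Macaulay duration = Σ(t·PV) / P = 281,973.3949 / 36,102.8246 = 7.81029 years.

7.810 years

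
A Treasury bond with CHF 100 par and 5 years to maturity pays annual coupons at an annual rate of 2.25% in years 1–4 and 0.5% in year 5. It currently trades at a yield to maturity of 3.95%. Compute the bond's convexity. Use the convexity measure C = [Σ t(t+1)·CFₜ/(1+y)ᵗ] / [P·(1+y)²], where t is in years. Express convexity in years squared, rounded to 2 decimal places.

26.08

With y = 0.0395:
  t   CF        PV=CF/(1+0.0395)^t    t·PV        t(t+1)·PV
  1         2.25         2.1645         2.1645           4.3290
  2         2.25         2.0823         4.1645          12.4935
  3         2.25         2.0031         6.0094          24.0376
  4         2.25         1.9270         7.7081          38.5403
  5       100.50        82.8025       414.0126       2,484.0758
  Σ                     90.9794       434.0591       2,563.4762
P = 90.9794.
Convexity = Σ t(t+1)·PV / [P·(1+y)²] = 2,563.4762 / (90.9794 × 1.080560) = 26.07577.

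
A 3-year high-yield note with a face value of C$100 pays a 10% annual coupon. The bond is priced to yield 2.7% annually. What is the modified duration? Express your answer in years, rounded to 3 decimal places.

2.688 years

Periodic yield y = 0.027. First find Macaulay duration:
  t   CF        PV=CF/(1+0.027)^t    t·PV
  1        10.00         9.7371         9.7371
  2        10.00         9.4811        18.9622
  3       110.00       101.5503       304.6510
  Σ                    120.7685       333.3503
P = 120.7685; Macaulay duration = 333.3503 / 120.7685 = 2.76024 years.
Modified duration = D_Mac / (1 + y) = 2.76024 / 1.027 = 2.68767 years.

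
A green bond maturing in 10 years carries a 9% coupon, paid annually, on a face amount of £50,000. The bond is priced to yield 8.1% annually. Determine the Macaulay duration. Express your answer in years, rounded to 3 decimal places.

Periodic yield y = 0.081. Discount each cash flow and weight by its year:
  t   CF        PV=CF/(1+0.081)^t    t·PV
  1     4,500.00     4,162.8122     4,162.8122
  2     4,500.00     3,850.8901     7,701.7802
  3     4,500.00     3,562.3405    10,687.0216
  4     4,500.00     3,295.4121    13,181.6486
  5     4,500.00     3,048.4849    15,242.4244
  6     4,500.00     2,820.0600    16,920.3601
  7     4,500.00     2,608.7512    18,261.2582
  8     4,500.00     2,413.2758    19,306.2066
  9     4,500.00     2,232.4476    20,092.0281
  10   54,500.00    25,011.4899   250,114.8990
  Σ                 53,005.9643   375,670.4389
Price P = Σ PV = 53,005.9643.
Macaulay duration = Σ(t·PV) / P = 375,670.4389 / 53,005.9643 = 7.08732 years.

7.087 years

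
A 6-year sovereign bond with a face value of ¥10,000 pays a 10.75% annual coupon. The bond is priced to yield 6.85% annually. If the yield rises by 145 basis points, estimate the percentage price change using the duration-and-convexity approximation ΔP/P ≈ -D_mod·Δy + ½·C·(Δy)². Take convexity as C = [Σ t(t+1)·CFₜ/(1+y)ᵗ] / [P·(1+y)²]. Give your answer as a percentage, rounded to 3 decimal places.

With y = 0.0685:
  t   CF        PV=CF/(1+0.0685)^t    t·PV        t(t+1)·PV
  1     1,075.00     1,006.0833     1,006.0833       2,012.1666
  2     1,075.00       941.5847     1,883.1695       5,649.5084
  3     1,075.00       881.2211     2,643.6633      10,574.6531
  4     1,075.00       824.7273     3,298.9091      16,494.5455
  5     1,075.00       771.8552     3,859.2760      23,155.6559
  6    11,075.00     7,442.1184    44,652.7105     312,568.9734
  Σ                 11,867.5900    57,343.8116     370,455.5029
P = 11,867.5900; D_Mac = 4.83197 yrs; D_mod = 4.52220 yrs; C = 27.34163.
Duration effect: -4.52220 × (+0.0145) = -0.065572
Convexity effect: 0.5 × 27.34163 × (0.0145)² = +0.0028743
ΔP/P ≈ -0.065572 + 0.0028743 = -0.062698 = -6.2698%.

-6.270%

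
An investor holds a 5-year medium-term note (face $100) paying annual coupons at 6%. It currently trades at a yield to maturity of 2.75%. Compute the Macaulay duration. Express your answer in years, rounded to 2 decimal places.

Periodic yield y = 0.0275. Discount each cash flow and weight by its year:
  t   CF        PV=CF/(1+0.0275)^t    t·PV
  1         6.00         5.8394         5.8394
  2         6.00         5.6831        11.3663
  3         6.00         5.5310        16.5931
  4         6.00         5.3830        21.5320
  5       106.00        92.5543       462.7716
  Σ                    114.9909       518.1024
Price P = Σ PV = 114.9909.
Macaulay duration = Σ(t·PV) / P = 518.1024 / 114.9909 = 4.50559 years.

4.51 years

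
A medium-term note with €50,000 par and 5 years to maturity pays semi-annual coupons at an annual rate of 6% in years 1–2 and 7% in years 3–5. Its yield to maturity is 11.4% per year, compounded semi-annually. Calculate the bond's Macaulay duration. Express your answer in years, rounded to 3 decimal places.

4.290 years

Periodic yield y = 0.057. Discount each cash flow and weight by its period:
  t   CF        PV=CF/(1+0.057)^t    t·PV
  1     1,500.00     1,419.1107     1,419.1107
  2     1,500.00     1,342.5834     2,685.1669
  3     1,500.00     1,270.1830     3,810.5490
  4     1,500.00     1,201.6869     4,806.7474
  5     1,750.00     1,326.3652     6,631.8259
  6     1,750.00     1,254.8393     7,529.0360
  7     1,750.00     1,187.1706     8,310.1943
  8     1,750.00     1,123.1510     8,985.2080
  9     1,750.00     1,062.5837     9,563.2536
  10   51,750.00    29,727.6433   297,276.4328
  Σ                 40,915.3171   351,017.5247
Price P = Σ PV = 40,915.3171.
Macaulay duration = Σ(t·PV) / P = 351,017.5247 / 40,915.3171 = 8.57912 half-year periods.
In years: 8.57912 / 2 = 4.28956 years.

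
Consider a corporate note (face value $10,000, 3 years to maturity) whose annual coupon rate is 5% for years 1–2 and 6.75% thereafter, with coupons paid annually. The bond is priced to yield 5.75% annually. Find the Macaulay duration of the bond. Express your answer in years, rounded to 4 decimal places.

2.8600 years

Periodic yield y = 0.0575. Discount each cash flow and weight by its year:
  t   CF        PV=CF/(1+0.0575)^t    t·PV
  1       500.00       472.8132       472.8132
  2       500.00       447.1047       894.2094
  3    10,675.00     9,026.6532    27,079.9595
  Σ                  9,946.5711    28,446.9822
Price P = Σ PV = 9,946.5711.
Macaulay duration = Σ(t·PV) / P = 28,446.9822 / 9,946.5711 = 2.85998 years.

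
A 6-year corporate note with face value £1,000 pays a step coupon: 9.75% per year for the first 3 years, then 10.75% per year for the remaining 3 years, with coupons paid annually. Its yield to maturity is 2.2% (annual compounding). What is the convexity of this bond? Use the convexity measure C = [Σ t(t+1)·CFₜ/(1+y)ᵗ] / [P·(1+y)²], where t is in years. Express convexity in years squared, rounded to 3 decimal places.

With y = 0.022:
  t   CF        PV=CF/(1+0.022)^t    t·PV        t(t+1)·PV
  1        97.50        95.4012        95.4012         190.8023
  2        97.50        93.3475       186.6951         560.0852
  3        97.50        91.3381       274.0143       1,096.0571
  4       107.50        98.5383       394.1530       1,970.7652
  5       107.50        96.4171       482.0854       2,892.5125
  6     1,107.50       971.9375     5,831.6253      40,821.3770
  Σ                  1,446.9797     7,263.9742      47,531.5993
P = 1,446.9797.
Convexity = Σ t(t+1)·PV / [P·(1+y)²] = 47,531.5993 / (1,446.9797 × 1.044484) = 31.44982.

31.450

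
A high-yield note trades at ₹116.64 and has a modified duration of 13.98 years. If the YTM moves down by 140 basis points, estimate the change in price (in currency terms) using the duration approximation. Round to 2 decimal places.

+₹22.83

Duration approximation: ΔP/P ≈ -D_mod · Δy = -13.98 × (-0.014) = +0.195720.
ΔP ≈ 116.64 × (+0.195720) = +22.8287808.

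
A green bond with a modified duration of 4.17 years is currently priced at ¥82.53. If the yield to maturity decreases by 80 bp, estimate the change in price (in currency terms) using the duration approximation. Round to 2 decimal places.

+¥2.75

Duration approximation: ΔP/P ≈ -D_mod · Δy = -4.17 × (-0.008) = +0.033360.
ΔP ≈ 82.53 × (+0.033360) = +2.7532008.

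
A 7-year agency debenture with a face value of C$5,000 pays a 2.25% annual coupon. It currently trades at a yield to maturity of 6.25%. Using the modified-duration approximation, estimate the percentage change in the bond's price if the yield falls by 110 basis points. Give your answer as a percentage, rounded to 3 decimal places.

+6.710%

Periodic yield y = 0.0625. Modified duration first:
  t   CF        PV=CF/(1+0.0625)^t    t·PV
  1       112.50       105.8824       105.8824
  2       112.50        99.6540       199.3080
  3       112.50        93.7920       281.3759
  4       112.50        88.2748       353.0992
  5       112.50        83.0822       415.4108
  6       112.50        78.1950       469.1699
  7     5,112.50     3,344.4965    23,411.4757
  Σ                  3,893.3768    25,235.7219
P = 3,893.3768; D_Mac = 6.48171 yrs; D_mod = 6.48171/(1+0.0625) = 6.10043 yrs.
ΔP/P ≈ -D_mod · Δy = -6.10043 × (-0.011) = +0.067105 = +6.7105%.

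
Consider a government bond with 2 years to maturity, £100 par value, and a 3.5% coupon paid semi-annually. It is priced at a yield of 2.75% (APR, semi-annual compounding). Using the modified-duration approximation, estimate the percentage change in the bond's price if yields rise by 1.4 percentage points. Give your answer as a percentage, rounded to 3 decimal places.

Periodic yield y = 0.01375. Modified duration first:
  t   CF        PV=CF/(1+0.01375)^t    t·PV
  1         1.75         1.7263         1.7263
  2         1.75         1.7028         3.4057
  3         1.75         1.6798         5.0393
  4       101.75        96.3410       385.3638
  Σ                    101.4498       395.5350
P = 101.4498; D_Mac = 3.89882 half-year periods = 1.94941 yrs; D_mod = 1.94941/(1+0.01375) = 1.92297 yrs.
ΔP/P ≈ -D_mod · Δy = -1.92297 × (+0.014) = -0.026922 = -2.6922%.

-2.692%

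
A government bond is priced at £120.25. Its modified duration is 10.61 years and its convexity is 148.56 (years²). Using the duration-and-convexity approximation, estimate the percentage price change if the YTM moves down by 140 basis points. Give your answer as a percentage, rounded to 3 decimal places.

Duration effect: -D_mod·Δy = -10.61 × (-0.014) = +0.148540
Convexity effect: ½·C·(Δy)² = 0.5 × 148.56 × (-0.014)² = +0.01455888
ΔP/P ≈ +0.148540 + 0.01455888 = +0.16309888
= +16.309888%.

+16.310%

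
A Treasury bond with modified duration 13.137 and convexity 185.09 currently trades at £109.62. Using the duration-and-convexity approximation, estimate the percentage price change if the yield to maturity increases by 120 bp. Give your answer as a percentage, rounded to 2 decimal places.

-14.43%

Duration effect: -D_mod·Δy = -13.137 × (+0.012) = -0.157644
Convexity effect: ½·C·(Δy)² = 0.5 × 185.09 × (0.012)² = +0.01332648
ΔP/P ≈ -0.157644 + 0.01332648 = -0.14431752
= -14.431752%.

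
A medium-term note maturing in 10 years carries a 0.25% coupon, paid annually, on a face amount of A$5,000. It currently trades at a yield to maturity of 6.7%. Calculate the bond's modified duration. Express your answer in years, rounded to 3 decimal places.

Periodic yield y = 0.067. First find Macaulay duration:
  t   CF        PV=CF/(1+0.067)^t    t·PV
  1        12.50        11.7151        11.7151
  2        12.50        10.9795        21.9589
  3        12.50        10.2900        30.8701
  4        12.50         9.6439        38.5756
  5        12.50         9.0383        45.1916
  6        12.50         8.4708        50.8247
  7        12.50         7.9389        55.5721
  8        12.50         7.4404        59.5230
  9        12.50         6.9732        62.7585
  10    5,012.50     2,620.6571    26,206.5705
  Σ                  2,703.1471    26,583.5602
P = 2,703.1471; Macaulay duration = 26,583.5602 / 2,703.1471 = 9.83430 years.
Modified duration = D_Mac / (1 + y) = 9.83430 / 1.067 = 9.21678 years.

9.217 years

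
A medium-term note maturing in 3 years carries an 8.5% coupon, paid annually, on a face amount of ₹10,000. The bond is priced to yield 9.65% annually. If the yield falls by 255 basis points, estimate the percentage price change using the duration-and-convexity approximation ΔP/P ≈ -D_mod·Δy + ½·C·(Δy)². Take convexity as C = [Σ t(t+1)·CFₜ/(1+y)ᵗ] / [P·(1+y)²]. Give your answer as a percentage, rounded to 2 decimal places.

+6.73%

With y = 0.0965:
  t   CF        PV=CF/(1+0.0965)^t    t·PV        t(t+1)·PV
  1       850.00       775.1938       775.1938       1,550.3876
  2       850.00       706.9711     1,413.9422       4,241.8265
  3    10,850.00     8,230.0757    24,690.2271      98,760.9085
  Σ                  9,712.2406    26,879.3631     104,553.1226
P = 9,712.2406; D_Mac = 2.76758 yrs; D_mod = 2.52401 yrs; C = 8.95365.
Duration effect: -2.52401 × (-0.0255) = +0.064362
Convexity effect: 0.5 × 8.95365 × (-0.0255)² = +0.0029111
ΔP/P ≈ +0.064362 + 0.0029111 = +0.067273 = +6.7273%.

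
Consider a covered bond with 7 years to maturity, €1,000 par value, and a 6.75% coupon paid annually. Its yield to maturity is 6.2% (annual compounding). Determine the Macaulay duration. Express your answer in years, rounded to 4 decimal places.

Periodic yield y = 0.062. Discount each cash flow and weight by its year:
  t   CF        PV=CF/(1+0.062)^t    t·PV
  1        67.50        63.5593        63.5593
  2        67.50        59.8487       119.6974
  3        67.50        56.3547       169.0641
  4        67.50        53.0647       212.2588
  5        67.50        49.9668       249.8338
  6        67.50        47.0497       282.2981
  7     1,067.50       700.6422     4,904.4951
  Σ                  1,030.4860     6,001.2067
Price P = Σ PV = 1,030.4860.
Macaulay duration = Σ(t·PV) / P = 6,001.2067 / 1,030.4860 = 5.82367 years.

5.8237 years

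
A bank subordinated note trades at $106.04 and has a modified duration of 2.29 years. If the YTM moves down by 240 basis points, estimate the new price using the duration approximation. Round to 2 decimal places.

Duration approximation: ΔP/P ≈ -D_mod · Δy = -2.29 × (-0.024) = +0.054960.
New price ≈ 106.04 × (1 + 0.054960) = 111.8679584.

$111.87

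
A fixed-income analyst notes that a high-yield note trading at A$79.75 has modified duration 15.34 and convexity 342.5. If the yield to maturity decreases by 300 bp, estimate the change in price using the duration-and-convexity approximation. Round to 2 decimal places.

+A$48.99

Duration effect: -D_mod·Δy = -15.34 × (-0.03) = +0.460200
Convexity effect: ½·C·(Δy)² = 0.5 × 342.5 × (-0.03)² = +0.1541250
ΔP/P ≈ +0.460200 + 0.1541250 = +0.614325
ΔP ≈ 79.75 × (+0.614325) = +48.99241875.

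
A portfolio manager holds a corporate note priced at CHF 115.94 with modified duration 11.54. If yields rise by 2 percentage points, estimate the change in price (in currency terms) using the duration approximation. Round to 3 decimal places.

Duration approximation: ΔP/P ≈ -D_mod · Δy = -11.54 × (+0.02) = -0.230800.
ΔP ≈ 115.94 × (-0.230800) = -26.758952.

-CHF 26.759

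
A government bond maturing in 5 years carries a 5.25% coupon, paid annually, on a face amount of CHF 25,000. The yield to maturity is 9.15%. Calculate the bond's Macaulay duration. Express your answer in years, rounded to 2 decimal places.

4.48 years

Periodic yield y = 0.0915. Discount each cash flow and weight by its year:
  t   CF        PV=CF/(1+0.0915)^t    t·PV
  1     1,312.50     1,202.4737     1,202.4737
  2     1,312.50     1,101.6708     2,203.3416
  3     1,312.50     1,009.3182     3,027.9545
  4     1,312.50       924.7074     3,698.8298
  5    26,312.50    16,984.1342    84,920.6710
  Σ                 21,222.3043    95,053.2705
Price P = Σ PV = 21,222.3043.
Macaulay duration = Σ(t·PV) / P = 95,053.2705 / 21,222.3043 = 4.47893 years.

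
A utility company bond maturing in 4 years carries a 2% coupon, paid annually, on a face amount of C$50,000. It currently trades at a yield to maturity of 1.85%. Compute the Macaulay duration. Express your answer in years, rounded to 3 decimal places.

3.884 years

Periodic yield y = 0.0185. Discount each cash flow and weight by its year:
  t   CF        PV=CF/(1+0.0185)^t    t·PV
  1     1,000.00       981.8360       981.8360
  2     1,000.00       964.0020     1,928.0040
  3     1,000.00       946.4919     2,839.4757
  4    51,000.00    47,394.2923   189,577.1692
  Σ                 50,286.6222   195,326.4849
Price P = Σ PV = 50,286.6222.
Macaulay duration = Σ(t·PV) / P = 195,326.4849 / 50,286.6222 = 3.88426 years.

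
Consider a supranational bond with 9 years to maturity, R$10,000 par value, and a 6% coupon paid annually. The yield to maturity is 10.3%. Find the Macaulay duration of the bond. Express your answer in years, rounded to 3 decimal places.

Periodic yield y = 0.103. Discount each cash flow and weight by its year:
  t   CF        PV=CF/(1+0.103)^t    t·PV
  1       600.00       543.9710       543.9710
  2       600.00       493.1741       986.3481
  3       600.00       447.1206     1,341.3619
  4       600.00       405.3678     1,621.4710
  5       600.00       367.5138     1,837.5692
  6       600.00       333.1948     1,999.1686
  7       600.00       302.0805     2,114.5634
  8       600.00       273.8717     2,190.9736
  9    10,600.00     4,386.5820    39,479.2381
  Σ                  7,552.8762    52,114.6648
Price P = Σ PV = 7,552.8762.
Macaulay duration = Σ(t·PV) / P = 52,114.6648 / 7,552.8762 = 6.89998 years.

6.900 years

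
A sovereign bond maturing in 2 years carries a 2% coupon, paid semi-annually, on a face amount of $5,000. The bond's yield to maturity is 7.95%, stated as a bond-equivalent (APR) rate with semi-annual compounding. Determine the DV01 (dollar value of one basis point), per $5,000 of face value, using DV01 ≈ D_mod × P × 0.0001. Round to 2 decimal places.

$0.84

Periodic yield y = 0.03975.
  t   CF        PV=CF/(1+0.03975)^t    t·PV
  1        50.00        48.0885        48.0885
  2        50.00        46.2500        92.5001
  3        50.00        44.4819       133.4457
  4     5,050.00     4,320.9144    17,283.6576
  Σ                  4,459.7348    17,557.6918
P = 4,459.7348; D_Mac = 3.93694 half-year periods = 1.96847 yrs; D_mod = 1.89321 yrs.
DV01 ≈ 1.89321 × 4,459.7348 × 0.0001 = 0.844323.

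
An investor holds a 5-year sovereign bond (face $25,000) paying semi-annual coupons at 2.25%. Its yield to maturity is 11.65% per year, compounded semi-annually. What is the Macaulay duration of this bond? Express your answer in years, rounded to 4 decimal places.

Periodic yield y = 0.05825. Discount each cash flow and weight by its period:
  t   CF        PV=CF/(1+0.05825)^t    t·PV
  1       281.25       265.7690       265.7690
  2       281.25       251.1401       502.2801
  3       281.25       237.3164       711.9491
  4       281.25       224.2536       897.0144
  5       281.25       211.9099     1,059.5493
  6       281.25       200.2455     1,201.4733
  7       281.25       189.2233     1,324.5630
  8       281.25       178.8077     1,430.4619
  9       281.25       168.9655     1,520.6895
  10   25,281.25    14,352.1106   143,521.1058
  Σ                 16,279.7415   152,434.8554
Price P = Σ PV = 16,279.7415.
Macaulay duration = Σ(t·PV) / P = 152,434.8554 / 16,279.7415 = 9.36347 half-year periods.
In years: 9.36347 / 2 = 4.68173 years.

4.6817 years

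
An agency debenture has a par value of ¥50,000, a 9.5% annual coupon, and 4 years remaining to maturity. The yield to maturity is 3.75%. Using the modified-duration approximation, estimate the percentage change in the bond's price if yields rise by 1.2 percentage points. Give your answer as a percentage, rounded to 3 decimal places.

-4.114%

Periodic yield y = 0.0375. Modified duration first:
  t   CF        PV=CF/(1+0.0375)^t    t·PV
  1     4,750.00     4,578.3133     4,578.3133
  2     4,750.00     4,412.8321     8,825.6641
  3     4,750.00     4,253.3321    12,759.9963
  4    54,750.00    47,253.2520   189,013.0079
  Σ                 60,497.7294   215,176.9815
P = 60,497.7294; D_Mac = 3.55678 yrs; D_mod = 3.55678/(1+0.0375) = 3.42822 yrs.
ΔP/P ≈ -D_mod · Δy = -3.42822 × (+0.012) = -0.041139 = -4.1139%.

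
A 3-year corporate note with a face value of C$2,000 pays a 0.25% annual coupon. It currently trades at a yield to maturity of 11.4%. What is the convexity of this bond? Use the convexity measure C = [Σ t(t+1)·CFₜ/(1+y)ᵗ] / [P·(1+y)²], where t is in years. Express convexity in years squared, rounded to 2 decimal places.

9.63

With y = 0.114:
  t   CF        PV=CF/(1+0.114)^t    t·PV        t(t+1)·PV
  1         5.00         4.4883         4.4883           8.9767
  2         5.00         4.0290         8.0580          24.1741
  3     2,005.00     1,450.3032     4,350.9096      17,403.6384
  Σ                  1,458.8205     4,363.4560      17,436.7892
P = 1,458.8205.
Convexity = Σ t(t+1)·PV / [P·(1+y)²] = 17,436.7892 / (1,458.8205 × 1.240996) = 9.63151.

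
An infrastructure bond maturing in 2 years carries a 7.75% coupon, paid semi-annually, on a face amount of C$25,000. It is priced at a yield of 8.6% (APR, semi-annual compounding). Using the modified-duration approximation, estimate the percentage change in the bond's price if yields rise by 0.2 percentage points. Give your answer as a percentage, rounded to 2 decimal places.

Periodic yield y = 0.043. Modified duration first:
  t   CF        PV=CF/(1+0.043)^t    t·PV
  1       968.75       928.8111       928.8111
  2       968.75       890.5188     1,781.0376
  3       968.75       853.8052     2,561.4156
  4    25,968.75    21,943.8998    87,775.5992
  Σ                 24,617.0349    93,046.8636
P = 24,617.0349; D_Mac = 3.77978 half-year periods = 1.88989 yrs; D_mod = 1.88989/(1+0.043) = 1.81197 yrs.
ΔP/P ≈ -D_mod · Δy = -1.81197 × (+0.002) = -0.003624 = -0.3624%.

-0.36%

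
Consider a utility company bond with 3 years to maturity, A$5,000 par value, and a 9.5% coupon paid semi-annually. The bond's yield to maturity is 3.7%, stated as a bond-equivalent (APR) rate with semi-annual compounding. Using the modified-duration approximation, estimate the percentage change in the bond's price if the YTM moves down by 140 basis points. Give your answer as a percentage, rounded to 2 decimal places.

+3.72%

Periodic yield y = 0.0185. Modified duration first:
  t   CF        PV=CF/(1+0.0185)^t    t·PV
  1       237.50       233.1861       233.1861
  2       237.50       228.9505       457.9009
  3       237.50       224.7918       674.3755
  4       237.50       220.7087       882.8349
  5       237.50       216.6998     1,083.4988
  6     5,237.50     4,691.9982    28,151.9891
  Σ                  5,816.3350    31,483.7853
P = 5,816.3350; D_Mac = 5.41299 half-year periods = 2.70650 yrs; D_mod = 2.70650/(1+0.0185) = 2.65734 yrs.
ΔP/P ≈ -D_mod · Δy = -2.65734 × (-0.014) = +0.037203 = +3.7203%.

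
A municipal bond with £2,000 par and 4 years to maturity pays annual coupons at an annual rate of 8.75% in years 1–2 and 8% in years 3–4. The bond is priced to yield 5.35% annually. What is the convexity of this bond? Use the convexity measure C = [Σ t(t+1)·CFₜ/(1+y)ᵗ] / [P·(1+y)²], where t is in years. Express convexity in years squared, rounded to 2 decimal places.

15.46

With y = 0.0535:
  t   CF        PV=CF/(1+0.0535)^t    t·PV        t(t+1)·PV
  1       175.00       166.1130       166.1130         332.2259
  2       175.00       157.6772       315.3545         946.0634
  3       160.00       136.8410       410.5231       1,642.0925
  4     2,160.00     1,753.5397     7,014.1586      35,070.7931
  Σ                  2,214.1709     7,906.1491      37,991.1748
P = 2,214.1709.
Convexity = Σ t(t+1)·PV / [P·(1+y)²] = 37,991.1748 / (2,214.1709 × 1.109862) = 15.45975.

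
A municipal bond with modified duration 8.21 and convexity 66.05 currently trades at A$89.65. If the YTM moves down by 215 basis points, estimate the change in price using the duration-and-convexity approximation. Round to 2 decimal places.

Duration effect: -D_mod·Δy = -8.21 × (-0.0215) = +0.176515
Convexity effect: ½·C·(Δy)² = 0.5 × 66.05 × (-0.0215)² = +0.01526580625
ΔP/P ≈ +0.176515 + 0.01526580625 = +0.19178080625
ΔP ≈ 89.65 × (+0.19178080625) = +17.1931492803125.

+A$17.19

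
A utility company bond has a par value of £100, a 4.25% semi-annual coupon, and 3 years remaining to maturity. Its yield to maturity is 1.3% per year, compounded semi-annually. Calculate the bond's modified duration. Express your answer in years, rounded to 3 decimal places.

2.837 years

Periodic yield y = 0.0065. First find Macaulay duration:
  t   CF        PV=CF/(1+0.0065)^t    t·PV
  1        2.125         2.1113         2.1113
  2        2.125         2.0976         4.1953
  3        2.125         2.0841         6.2523
  4        2.125         2.0706         8.2825
  5        2.125         2.0573        10.2863
  6      102.125        98.2312       589.3871
  Σ                    108.6521       620.5148
P = 108.6521; Macaulay duration = 620.5148 / 108.6521 = 5.71102 half-year periods = 2.85551 years.
Modified duration = D_Mac / (1 + y) = 2.85551 / 1.0065 = 2.83707 years.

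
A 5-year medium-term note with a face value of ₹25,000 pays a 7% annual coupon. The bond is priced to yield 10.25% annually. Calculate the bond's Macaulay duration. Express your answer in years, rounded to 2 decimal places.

Periodic yield y = 0.1025. Discount each cash flow and weight by its year:
  t   CF        PV=CF/(1+0.1025)^t    t·PV
  1     1,750.00     1,587.3016     1,587.3016
  2     1,750.00     1,439.7293     2,879.4587
  3     1,750.00     1,305.8769     3,917.6308
  4     1,750.00     1,184.4689     4,737.8755
  5    26,750.00    16,422.1795    82,110.8977
  Σ                 21,939.5563    95,233.1643
Price P = Σ PV = 21,939.5563.
Macaulay duration = Σ(t·PV) / P = 95,233.1643 / 21,939.5563 = 4.34071 years.

4.34 years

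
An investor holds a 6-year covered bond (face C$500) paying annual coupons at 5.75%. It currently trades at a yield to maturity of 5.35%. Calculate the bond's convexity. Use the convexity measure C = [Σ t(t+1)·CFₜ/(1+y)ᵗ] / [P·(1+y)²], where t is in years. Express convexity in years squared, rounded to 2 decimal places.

With y = 0.0535:
  t   CF        PV=CF/(1+0.0535)^t    t·PV        t(t+1)·PV
  1        28.75        27.2900        27.2900          54.5800
  2        28.75        25.9041        51.8082         155.4247
  3        28.75        24.5886        73.7659         295.0635
  4        28.75        23.3399        93.3598         466.7988
  5        28.75        22.1547       110.7733         664.6399
  6       528.75       386.7614     2,320.5685      16,243.9794
  Σ                    510.0387     2,677.5656      17,880.4862
P = 510.0387.
Convexity = Σ t(t+1)·PV / [P·(1+y)²] = 17,880.4862 / (510.0387 × 1.109862) = 31.58691.

31.59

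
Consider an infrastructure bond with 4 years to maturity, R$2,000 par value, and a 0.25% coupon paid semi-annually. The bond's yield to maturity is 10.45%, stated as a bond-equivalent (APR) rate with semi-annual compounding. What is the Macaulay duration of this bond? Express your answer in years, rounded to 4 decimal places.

3.9776 years

Periodic yield y = 0.05225. Discount each cash flow and weight by its period:
  t   CF        PV=CF/(1+0.05225)^t    t·PV
  1         2.50         2.3759         2.3759
  2         2.50         2.2579         4.5158
  3         2.50         2.1458         6.4373
  4         2.50         2.0392         8.1569
  5         2.50         1.9380         9.6898
  6         2.50         1.8417        11.0504
  7         2.50         1.7503        12.2520
  8     2,002.50     1,332.3584    10,658.8668
  Σ                  1,346.7071    10,713.3448
Price P = Σ PV = 1,346.7071.
Macaulay duration = Σ(t·PV) / P = 10,713.3448 / 1,346.7071 = 7.95522 half-year periods.
In years: 7.95522 / 2 = 3.97761 years.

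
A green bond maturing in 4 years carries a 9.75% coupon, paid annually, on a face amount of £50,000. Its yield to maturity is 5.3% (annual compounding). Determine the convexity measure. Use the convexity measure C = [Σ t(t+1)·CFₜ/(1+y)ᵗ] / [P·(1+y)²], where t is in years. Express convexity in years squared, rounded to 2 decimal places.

15.26

With y = 0.053:
  t   CF        PV=CF/(1+0.053)^t    t·PV        t(t+1)·PV
  1     4,875.00     4,629.6296     4,629.6296       9,259.2593
  2     4,875.00     4,396.6093     8,793.2187      26,379.6560
  3     4,875.00     4,175.3175    12,525.9525      50,103.8101
  4    54,875.00    44,633.5107   178,534.0430     892,670.2148
  Σ                 57,835.0672   204,482.8438     978,412.9402
P = 57,835.0672.
Convexity = Σ t(t+1)·PV / [P·(1+y)²] = 978,412.9402 / (57,835.0672 × 1.108809) = 15.25718.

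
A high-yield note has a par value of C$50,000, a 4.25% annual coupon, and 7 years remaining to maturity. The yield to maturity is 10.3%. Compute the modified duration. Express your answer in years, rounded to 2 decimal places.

Periodic yield y = 0.103. First find Macaulay duration:
  t   CF        PV=CF/(1+0.103)^t    t·PV
  1     2,125.00     1,926.5639     1,926.5639
  2     2,125.00     1,746.6581     3,493.3163
  3     2,125.00     1,583.5522     4,750.6567
  4     2,125.00     1,435.6775     5,742.7099
  5     2,125.00     1,301.6115     6,508.0574
  6     2,125.00     1,180.0648     7,080.3889
  7    52,125.00    26,243.2417   183,702.6922
  Σ                 35,417.3698   213,204.3852
P = 35,417.3698; Macaulay duration = 213,204.3852 / 35,417.3698 = 6.01977 years.
Modified duration = D_Mac / (1 + y) = 6.01977 / 1.103 = 5.45763 years.

5.46 years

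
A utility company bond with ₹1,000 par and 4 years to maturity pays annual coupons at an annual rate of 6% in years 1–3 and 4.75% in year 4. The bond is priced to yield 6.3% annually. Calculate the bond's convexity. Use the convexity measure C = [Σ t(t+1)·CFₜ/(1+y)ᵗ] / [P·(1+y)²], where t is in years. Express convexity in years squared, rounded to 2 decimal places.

15.75

With y = 0.063:
  t   CF        PV=CF/(1+0.063)^t    t·PV        t(t+1)·PV
  1        60.00        56.4440        56.4440         112.8881
  2        60.00        53.0988       106.1976         318.5928
  3        60.00        49.9518       149.8555         599.4220
  4     1,047.50       820.3912     3,281.5647      16,407.8233
  Σ                    979.8858     3,594.0618      17,438.7262
P = 979.8858.
Convexity = Σ t(t+1)·PV / [P·(1+y)²] = 17,438.7262 / (979.8858 × 1.129969) = 15.74972.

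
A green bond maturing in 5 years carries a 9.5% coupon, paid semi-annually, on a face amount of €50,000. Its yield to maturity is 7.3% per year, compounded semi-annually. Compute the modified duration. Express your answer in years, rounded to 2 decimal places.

Periodic yield y = 0.0365. First find Macaulay duration:
  t   CF        PV=CF/(1+0.0365)^t    t·PV
  1     2,375.00     2,291.3652     2,291.3652
  2     2,375.00     2,210.6755     4,421.3510
  3     2,375.00     2,132.8273     6,398.4820
  4     2,375.00     2,057.7205     8,230.8821
  5     2,375.00     1,985.2586     9,926.2929
  6     2,375.00     1,915.3484    11,492.0902
  7     2,375.00     1,847.9000    12,935.3001
  8     2,375.00     1,782.8268    14,262.6147
  9     2,375.00     1,720.0452    15,480.4067
  10   52,375.00    36,595.7769   365,957.7693
  Σ                 54,539.7444   451,396.5541
P = 54,539.7444; Macaulay duration = 451,396.5541 / 54,539.7444 = 8.27647 half-year periods = 4.13823 years.
Modified duration = D_Mac / (1 + y) = 4.13823 / 1.0365 = 3.99251 years.

3.99 years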